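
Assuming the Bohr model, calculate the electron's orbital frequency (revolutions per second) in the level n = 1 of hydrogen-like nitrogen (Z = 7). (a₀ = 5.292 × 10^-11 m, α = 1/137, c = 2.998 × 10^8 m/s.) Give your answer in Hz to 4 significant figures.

r = n²a₀/Z = 7.560 × 10^-12 m, v = Zαc/n = 1.532 × 10^7 m/s
f = v/(2πr) = 3.225 × 10^17 Hz

3.225 × 10^17 Hz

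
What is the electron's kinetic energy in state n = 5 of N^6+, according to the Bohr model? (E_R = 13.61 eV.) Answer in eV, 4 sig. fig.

26.68 eV

For a Coulomb orbit the virial theorem gives K = −E_n.
E_n = −E_R·Z²/n², so K = E_R·Z²/n² = 13.61 × 7²/5² = 26.68 eV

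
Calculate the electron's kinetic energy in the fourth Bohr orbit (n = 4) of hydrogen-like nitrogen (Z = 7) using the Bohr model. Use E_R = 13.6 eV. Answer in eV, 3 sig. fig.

41.6 eV

For a Coulomb orbit the virial theorem gives K = −E_n.
E_n = −E_R·Z²/n², so K = E_R·Z²/n² = 13.6 × 7²/4² = 41.6 eV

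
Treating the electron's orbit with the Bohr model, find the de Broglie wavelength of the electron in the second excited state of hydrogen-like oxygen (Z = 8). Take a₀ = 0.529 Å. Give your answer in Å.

1.25 Å

The Bohr quantisation condition is nλ = 2πr_n.
r_n = n²a₀/Z = 0.595 Å
λ = 2πr_n/n = 2π·0.595/3 = 1.25 Å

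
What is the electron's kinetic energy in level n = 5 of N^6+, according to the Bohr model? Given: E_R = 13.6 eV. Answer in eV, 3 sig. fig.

For a Coulomb orbit the virial theorem gives K = −E_n.
E_n = −E_R·Z²/n², so K = E_R·Z²/n² = 13.6 × 7²/5² = 26.7 eV

26.7 eV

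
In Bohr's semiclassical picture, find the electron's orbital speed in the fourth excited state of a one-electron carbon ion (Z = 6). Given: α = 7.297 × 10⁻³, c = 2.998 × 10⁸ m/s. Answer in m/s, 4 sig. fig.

v_n = Zαc/n = 6 × 0.007297 × 2.998 × 10⁸ / 5
    = 2.625 × 10⁶ m/s

2.625 × 10⁶ m/s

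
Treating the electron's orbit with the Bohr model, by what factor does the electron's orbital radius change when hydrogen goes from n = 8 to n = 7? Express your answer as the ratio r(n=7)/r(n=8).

r ∝ Z^-1 · n^2; with Z fixed, r ∝ n^2.
r(n=7)/r(n=8) = (7/8)^2 = 49/64

49/64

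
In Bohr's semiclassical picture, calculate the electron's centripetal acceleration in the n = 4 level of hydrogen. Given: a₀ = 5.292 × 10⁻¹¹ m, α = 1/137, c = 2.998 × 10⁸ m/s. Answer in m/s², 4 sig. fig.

r = n²a₀/Z = 8.467 × 10⁻¹⁰ m, v = Zαc/n = 5.471 × 10⁵ m/s
a = v²/r = (5.471 × 10⁵)² / 8.467 × 10⁻¹⁰ = 3.535 × 10²⁰ m/s²

3.535 × 10²⁰ m/s²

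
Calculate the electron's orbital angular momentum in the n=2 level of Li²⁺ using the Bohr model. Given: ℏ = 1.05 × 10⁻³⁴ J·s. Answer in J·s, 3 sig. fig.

L_n = nℏ = 2 × 1.05 × 10⁻³⁴ = 2.10 × 10⁻³⁴ J·s

2.10 × 10⁻³⁴ J·s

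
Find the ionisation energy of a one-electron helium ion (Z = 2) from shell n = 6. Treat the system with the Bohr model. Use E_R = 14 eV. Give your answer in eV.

E_n = −E_R·Z²/n² = −14 × 2²/6² eV = -1.6 eV
Ionisation energy = −E_n = 1.6 eV

1.6 eV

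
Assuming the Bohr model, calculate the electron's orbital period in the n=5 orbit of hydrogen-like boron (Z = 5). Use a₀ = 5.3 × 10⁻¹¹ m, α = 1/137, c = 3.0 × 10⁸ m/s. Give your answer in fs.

r = n²a₀/Z = 5²·5.3 × 10⁻¹¹/5 = 2.6 × 10⁻¹⁰ m
v = Zαc/n = 5·0.0073·3.0 × 10⁸/5 = 2.2 × 10⁶ m/s
T = 2πr/v = 7.6 × 10⁻¹⁶ s = 0.76 fs

0.76 fs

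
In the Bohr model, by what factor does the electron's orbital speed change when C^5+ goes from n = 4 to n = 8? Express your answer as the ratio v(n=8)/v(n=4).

1/2

v ∝ Z^1 · n^-1; with Z fixed, v ∝ n^-1.
v(n=8)/v(n=4) = (8/4)^-1 = 1/2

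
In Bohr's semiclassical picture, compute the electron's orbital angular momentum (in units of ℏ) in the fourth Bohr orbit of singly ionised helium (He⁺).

4

L_n = nℏ, so L/ℏ = n = 4.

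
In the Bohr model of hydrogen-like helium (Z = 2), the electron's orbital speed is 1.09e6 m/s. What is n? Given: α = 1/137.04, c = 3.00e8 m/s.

v_n = Zαc/n ⇒ n = Zαc/v = 2 × 0.00730 × 3.00e8 / 1.09e6 ≈ 4.02
n = 4

4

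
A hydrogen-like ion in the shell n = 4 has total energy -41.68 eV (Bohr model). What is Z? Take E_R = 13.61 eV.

E_n = −E_R Z²/n² ⇒ Z² = −E_n n²/E_R = 41.68 × 4² / 13.61 ≈ 49.00
Z = 7

7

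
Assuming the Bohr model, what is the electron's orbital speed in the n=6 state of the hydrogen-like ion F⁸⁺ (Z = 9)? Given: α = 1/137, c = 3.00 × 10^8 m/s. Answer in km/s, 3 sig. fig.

v_n = Zαc/n = 9 × 0.00730 × 3.00 × 10^8 / 6
    = 3280 km/s

3280 km/s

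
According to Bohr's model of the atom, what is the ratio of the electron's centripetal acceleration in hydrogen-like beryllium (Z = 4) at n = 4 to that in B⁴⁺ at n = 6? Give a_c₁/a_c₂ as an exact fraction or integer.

324/125

a_c ∝ Z^3 · n^-4
a_c₁/a_c₂ = (4/5)^3 · (4/6)^-4 = 324/125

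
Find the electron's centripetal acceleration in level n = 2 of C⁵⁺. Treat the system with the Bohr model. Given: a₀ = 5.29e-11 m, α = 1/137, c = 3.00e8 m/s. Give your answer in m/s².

r = n²a₀/Z = 3.53e-11 m, v = Zαc/n = 6.57e6 m/s
a = v²/r = (6.57e6)² / 3.53e-11 = 1.22e24 m/s²

1.22e24 m/s²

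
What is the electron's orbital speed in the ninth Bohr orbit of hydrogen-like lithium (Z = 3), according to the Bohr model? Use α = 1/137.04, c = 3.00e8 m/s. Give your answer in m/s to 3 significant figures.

7.30e5 m/s

v_n = Zαc/n = 3 × 0.00730 × 3.00e8 / 9
    = 7.30e5 m/s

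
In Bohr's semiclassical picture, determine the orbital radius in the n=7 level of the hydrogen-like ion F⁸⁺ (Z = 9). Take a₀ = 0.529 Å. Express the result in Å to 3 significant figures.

r_n = n²a₀/Z = 7² × 0.529 / 9
    = 49 × 0.529 / 9 = 2.88 Å

2.88 Å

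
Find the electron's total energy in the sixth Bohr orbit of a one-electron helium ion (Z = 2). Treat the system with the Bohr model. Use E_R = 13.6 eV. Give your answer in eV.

E_n = −E_R·Z²/n² = −13.6 × 2²/6² = -1.51 eV

-1.51 eV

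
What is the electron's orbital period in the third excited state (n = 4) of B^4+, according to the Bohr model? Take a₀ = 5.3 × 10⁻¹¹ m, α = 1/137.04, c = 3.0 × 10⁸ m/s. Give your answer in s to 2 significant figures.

3.9 × 10⁻¹⁶ s

r = n²a₀/Z = 4²·5.3 × 10⁻¹¹/5 = 1.7 × 10⁻¹⁰ m
v = Zαc/n = 5·0.0073·3.0 × 10⁸/4 = 2.7 × 10⁶ m/s
T = 2πr/v = 3.9 × 10⁻¹⁶ s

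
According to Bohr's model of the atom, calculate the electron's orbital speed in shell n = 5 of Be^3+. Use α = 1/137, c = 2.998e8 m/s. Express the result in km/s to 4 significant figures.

v_n = Zαc/n = 4 × 0.007299 × 2.998e8 / 5
    = 1751 km/s

1751 km/s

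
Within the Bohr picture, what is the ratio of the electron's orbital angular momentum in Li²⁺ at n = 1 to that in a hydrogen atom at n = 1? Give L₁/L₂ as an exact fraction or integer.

1

L = nℏ is independent of Z.
L₁/L₂ = n₁/n₂ = 1/1 = 1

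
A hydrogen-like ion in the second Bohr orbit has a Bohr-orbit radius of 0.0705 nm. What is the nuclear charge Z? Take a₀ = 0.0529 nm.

r_n = n²a₀/Z ⇒ Z = n²a₀/r = 2² × 0.0529 / 0.0705 ≈ 3.00
Z = 3

3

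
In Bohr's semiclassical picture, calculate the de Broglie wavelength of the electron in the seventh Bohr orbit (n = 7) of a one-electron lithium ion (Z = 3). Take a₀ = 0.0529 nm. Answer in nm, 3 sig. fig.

0.776 nm

The Bohr quantisation condition is nλ = 2πr_n.
r_n = n²a₀/Z = 0.864 nm
λ = 2πr_n/n = 2π·0.864/7 = 0.776 nm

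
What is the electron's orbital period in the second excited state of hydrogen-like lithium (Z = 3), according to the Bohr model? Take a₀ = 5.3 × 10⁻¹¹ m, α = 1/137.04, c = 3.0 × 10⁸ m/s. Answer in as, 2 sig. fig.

460 as

r = n²a₀/Z = 3²·5.3 × 10⁻¹¹/3 = 1.6 × 10⁻¹⁰ m
v = Zαc/n = 3·0.0073·3.0 × 10⁸/3 = 2.2 × 10⁶ m/s
T = 2πr/v = 4.6 × 10⁻¹⁶ s = 460 as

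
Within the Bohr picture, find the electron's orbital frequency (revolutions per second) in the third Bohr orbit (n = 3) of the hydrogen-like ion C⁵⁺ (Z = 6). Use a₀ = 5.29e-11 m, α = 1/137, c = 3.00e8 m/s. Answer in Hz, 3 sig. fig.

r = n²a₀/Z = 7.94e-11 m, v = Zαc/n = 4.38e6 m/s
f = v/(2πr) = 8.78e15 Hz

8.78e15 Hz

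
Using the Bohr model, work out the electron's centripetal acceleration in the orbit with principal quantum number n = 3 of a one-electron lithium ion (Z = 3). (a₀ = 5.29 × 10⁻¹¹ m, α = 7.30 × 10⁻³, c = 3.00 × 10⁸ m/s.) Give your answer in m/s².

r = n²a₀/Z = 1.59 × 10⁻¹⁰ m, v = Zαc/n = 2.19 × 10⁶ m/s
a = v²/r = (2.19 × 10⁶)² / 1.59 × 10⁻¹⁰ = 3.02 × 10²² m/s²

3.02 × 10²² m/s²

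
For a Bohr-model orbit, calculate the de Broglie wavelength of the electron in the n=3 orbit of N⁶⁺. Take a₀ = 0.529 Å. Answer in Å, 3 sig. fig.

1.42 Å

The Bohr quantisation condition is nλ = 2πr_n.
r_n = n²a₀/Z = 0.680 Å
λ = 2πr_n/n = 2π·0.680/3 = 1.42 Å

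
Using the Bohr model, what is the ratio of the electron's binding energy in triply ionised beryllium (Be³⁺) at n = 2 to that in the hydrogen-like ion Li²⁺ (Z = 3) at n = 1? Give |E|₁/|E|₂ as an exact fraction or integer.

|E| ∝ Z^2 · n^-2
|E|₁/|E|₂ = (4/3)^2 · (2/1)^-2 = 4/9

4/9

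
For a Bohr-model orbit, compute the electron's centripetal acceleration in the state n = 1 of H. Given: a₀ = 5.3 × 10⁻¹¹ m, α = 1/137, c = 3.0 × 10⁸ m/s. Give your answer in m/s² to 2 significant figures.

9.0 × 10²² m/s²

r = n²a₀/Z = 5.3 × 10⁻¹¹ m, v = Zαc/n = 2.2 × 10⁶ m/s
a = v²/r = (2.2 × 10⁶)² / 5.3 × 10⁻¹¹ = 9.0 × 10²² m/s²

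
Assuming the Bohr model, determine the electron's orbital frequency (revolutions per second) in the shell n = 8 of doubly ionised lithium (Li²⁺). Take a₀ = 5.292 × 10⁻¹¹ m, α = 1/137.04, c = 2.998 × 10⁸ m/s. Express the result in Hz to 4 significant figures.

1.157 × 10¹⁴ Hz

r = n²a₀/Z = 1.129 × 10⁻⁹ m, v = Zαc/n = 8.204 × 10⁵ m/s
f = v/(2πr) = 1.157 × 10¹⁴ Hz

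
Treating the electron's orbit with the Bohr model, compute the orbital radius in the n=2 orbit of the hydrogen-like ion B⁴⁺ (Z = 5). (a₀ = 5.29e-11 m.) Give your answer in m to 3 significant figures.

r_n = n²a₀/Z = 2² × 5.29e-11 / 5
    = 4 × 5.29e-11 / 5 = 4.23e-11 m

4.23e-11 m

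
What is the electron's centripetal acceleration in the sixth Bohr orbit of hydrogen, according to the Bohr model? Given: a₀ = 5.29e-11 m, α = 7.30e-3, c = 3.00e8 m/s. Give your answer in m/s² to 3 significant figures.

7.00e19 m/s²

r = n²a₀/Z = 1.90e-9 m, v = Zαc/n = 3.65e5 m/s
a = v²/r = (3.65e5)² / 1.90e-9 = 7.00e19 m/s²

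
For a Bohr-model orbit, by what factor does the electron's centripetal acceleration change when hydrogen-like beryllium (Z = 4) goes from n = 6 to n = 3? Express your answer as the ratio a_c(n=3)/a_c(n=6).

a_c ∝ Z^3 · n^-4; with Z fixed, a_c ∝ n^-4.
a_c(n=3)/a_c(n=6) = (3/6)^-4 = 16

16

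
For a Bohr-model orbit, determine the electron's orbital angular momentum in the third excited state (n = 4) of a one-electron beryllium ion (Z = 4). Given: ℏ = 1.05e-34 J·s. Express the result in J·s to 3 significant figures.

4.20e-34 J·s

L_n = nℏ = 4 × 1.05e-34 = 4.20e-34 J·s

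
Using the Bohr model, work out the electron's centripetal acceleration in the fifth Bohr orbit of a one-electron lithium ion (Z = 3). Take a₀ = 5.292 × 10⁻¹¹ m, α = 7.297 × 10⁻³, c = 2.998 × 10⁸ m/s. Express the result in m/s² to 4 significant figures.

r = n²a₀/Z = 4.410 × 10⁻¹⁰ m, v = Zαc/n = 1.313 × 10⁶ m/s
a = v²/r = (1.313 × 10⁶)² / 4.410 × 10⁻¹⁰ = 3.907 × 10²¹ m/s²

3.907 × 10²¹ m/s²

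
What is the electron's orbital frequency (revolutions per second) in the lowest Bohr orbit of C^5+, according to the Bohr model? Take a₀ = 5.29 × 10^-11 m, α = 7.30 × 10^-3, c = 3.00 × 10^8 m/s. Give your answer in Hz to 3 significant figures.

2.37 × 10^17 Hz

r = n²a₀/Z = 8.82 × 10^-12 m, v = Zαc/n = 1.31 × 10^7 m/s
f = v/(2πr) = 2.37 × 10^17 Hz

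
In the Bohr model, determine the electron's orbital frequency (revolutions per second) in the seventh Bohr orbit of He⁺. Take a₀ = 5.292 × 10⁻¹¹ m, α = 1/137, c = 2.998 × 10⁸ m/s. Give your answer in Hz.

7.675 × 10¹³ Hz

r = n²a₀/Z = 1.297 × 10⁻⁹ m, v = Zαc/n = 6.252 × 10⁵ m/s
f = v/(2πr) = 7.675 × 10¹³ Hz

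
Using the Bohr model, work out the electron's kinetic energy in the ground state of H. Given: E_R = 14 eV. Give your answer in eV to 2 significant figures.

For a Coulomb orbit the virial theorem gives K = −E_n.
E_n = −E_R·Z²/n², so K = E_R·Z²/n² = 14 × 1²/1² = 14 eV

14 eV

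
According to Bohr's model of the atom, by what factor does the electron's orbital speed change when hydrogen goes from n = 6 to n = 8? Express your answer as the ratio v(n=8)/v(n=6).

3/4

v ∝ Z^1 · n^-1; with Z fixed, v ∝ n^-1.
v(n=8)/v(n=6) = (8/6)^-1 = 3/4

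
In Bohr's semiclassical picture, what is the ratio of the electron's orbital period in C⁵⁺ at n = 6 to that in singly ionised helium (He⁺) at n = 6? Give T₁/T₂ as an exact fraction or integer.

1/9

T ∝ Z^-2 · n^3
T₁/T₂ = (6/2)^-2 · (6/6)^3 = 1/9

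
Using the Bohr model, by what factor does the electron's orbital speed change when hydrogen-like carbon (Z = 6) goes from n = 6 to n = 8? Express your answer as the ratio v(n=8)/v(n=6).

3/4

v ∝ Z^1 · n^-1; with Z fixed, v ∝ n^-1.
v(n=8)/v(n=6) = (8/6)^-1 = 3/4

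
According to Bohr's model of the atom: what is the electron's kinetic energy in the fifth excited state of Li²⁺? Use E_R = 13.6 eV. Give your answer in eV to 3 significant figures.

For a Coulomb orbit the virial theorem gives K = −E_n.
E_n = −E_R·Z²/n², so K = E_R·Z²/n² = 13.6 × 3²/6² = 3.40 eV

3.40 eV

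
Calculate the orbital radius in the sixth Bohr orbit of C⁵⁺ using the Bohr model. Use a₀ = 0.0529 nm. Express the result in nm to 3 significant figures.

0.317 nm

r_n = n²a₀/Z = 6² × 0.0529 / 6
    = 36 × 0.0529 / 6 = 0.317 nm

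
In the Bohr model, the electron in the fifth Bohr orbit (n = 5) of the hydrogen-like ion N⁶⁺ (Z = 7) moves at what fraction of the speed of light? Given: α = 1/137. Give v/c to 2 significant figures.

v_n = Zαc/n, so v/c = Zα/n = 7 × 0.0073 / 5 = 0.010

0.010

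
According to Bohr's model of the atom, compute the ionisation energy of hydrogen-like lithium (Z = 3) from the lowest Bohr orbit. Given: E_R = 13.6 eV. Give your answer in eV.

E_n = −E_R·Z²/n² = −13.6 × 3²/1² eV = -122 eV
Ionisation energy = −E_n = 122 eV

122 eV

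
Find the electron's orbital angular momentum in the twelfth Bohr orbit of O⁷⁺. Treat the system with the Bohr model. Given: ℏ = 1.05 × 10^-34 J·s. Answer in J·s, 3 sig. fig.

1.26 × 10^-33 J·s

L_n = nℏ = 12 × 1.05 × 10^-34 = 1.26 × 10^-33 J·s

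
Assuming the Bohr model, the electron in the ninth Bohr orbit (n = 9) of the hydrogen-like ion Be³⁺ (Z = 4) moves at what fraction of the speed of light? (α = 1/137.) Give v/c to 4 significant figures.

v_n = Zαc/n, so v/c = Zα/n = 4 × 0.007299 / 9 = 0.003244

0.003244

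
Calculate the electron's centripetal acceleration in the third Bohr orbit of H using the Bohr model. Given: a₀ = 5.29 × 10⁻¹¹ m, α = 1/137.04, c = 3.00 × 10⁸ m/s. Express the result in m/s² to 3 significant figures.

1.12 × 10²¹ m/s²

r = n²a₀/Z = 4.76 × 10⁻¹⁰ m, v = Zαc/n = 7.30 × 10⁵ m/s
a = v²/r = (7.30 × 10⁵)² / 4.76 × 10⁻¹⁰ = 1.12 × 10²¹ m/s²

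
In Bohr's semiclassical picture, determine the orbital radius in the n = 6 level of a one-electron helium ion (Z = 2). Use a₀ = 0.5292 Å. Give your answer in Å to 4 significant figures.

r_n = n²a₀/Z = 6² × 0.5292 / 2
    = 36 × 0.5292 / 2 = 9.526 Å

9.526 Å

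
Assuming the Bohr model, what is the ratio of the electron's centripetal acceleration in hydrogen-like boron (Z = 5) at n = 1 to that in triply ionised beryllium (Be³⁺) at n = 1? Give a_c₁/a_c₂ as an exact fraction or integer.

a_c ∝ Z^3 · n^-4
a_c₁/a_c₂ = (5/4)^3 · (1/1)^-4 = 125/64

125/64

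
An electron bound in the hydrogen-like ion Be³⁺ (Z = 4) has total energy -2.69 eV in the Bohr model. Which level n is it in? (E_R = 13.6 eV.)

E_n = −E_R Z²/n² ⇒ n² = E_R Z²/(−E_n) = 13.6 × 4² / 2.69 ≈ 80.89
n = 9

9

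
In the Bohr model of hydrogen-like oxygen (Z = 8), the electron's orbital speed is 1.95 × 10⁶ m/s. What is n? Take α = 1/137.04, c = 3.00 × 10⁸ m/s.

9

v_n = Zαc/n ⇒ n = Zαc/v = 8 × 0.00730 × 3.00 × 10⁸ / 1.95 × 10⁶ ≈ 8.98
n = 9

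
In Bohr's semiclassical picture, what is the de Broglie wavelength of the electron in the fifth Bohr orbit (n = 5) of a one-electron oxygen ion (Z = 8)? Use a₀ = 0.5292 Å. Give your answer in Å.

2.078 Å

The Bohr quantisation condition is nλ = 2πr_n.
r_n = n²a₀/Z = 1.654 Å
λ = 2πr_n/n = 2π·1.654/5 = 2.078 Å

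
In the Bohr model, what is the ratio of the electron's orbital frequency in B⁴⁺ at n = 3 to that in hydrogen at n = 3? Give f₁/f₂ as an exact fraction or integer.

f ∝ Z^2 · n^-3
f₁/f₂ = (5/1)^2 · (3/3)^-3 = 25

25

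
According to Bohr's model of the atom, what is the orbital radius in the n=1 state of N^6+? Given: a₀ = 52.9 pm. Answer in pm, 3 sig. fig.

7.56 pm

r_n = n²a₀/Z = 1² × 52.9 / 7
    = 1 × 52.9 / 7 = 7.56 pm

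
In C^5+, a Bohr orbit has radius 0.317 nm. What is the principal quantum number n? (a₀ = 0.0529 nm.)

r_n = n²a₀/Z ⇒ n² = rZ/a₀ = 0.317 × 6 / 0.0529 ≈ 35.95
n = 6

6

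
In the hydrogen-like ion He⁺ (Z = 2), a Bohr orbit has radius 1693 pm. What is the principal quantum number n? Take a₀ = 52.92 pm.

r_n = n²a₀/Z ⇒ n² = rZ/a₀ = 1693 × 2 / 52.92 ≈ 63.98
n = 8

8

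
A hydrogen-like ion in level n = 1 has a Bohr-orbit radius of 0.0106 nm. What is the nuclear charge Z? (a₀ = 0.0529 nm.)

r_n = n²a₀/Z ⇒ Z = n²a₀/r = 1² × 0.0529 / 0.0106 ≈ 4.99
Z = 5

5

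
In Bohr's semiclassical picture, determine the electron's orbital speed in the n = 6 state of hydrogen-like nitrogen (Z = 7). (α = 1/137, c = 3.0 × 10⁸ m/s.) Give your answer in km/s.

2600 km/s

v_n = Zαc/n = 7 × 0.0073 × 3.0 × 10⁸ / 6
    = 2600 km/s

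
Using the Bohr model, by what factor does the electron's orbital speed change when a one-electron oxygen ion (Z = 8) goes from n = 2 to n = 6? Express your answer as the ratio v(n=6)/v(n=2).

1/3

v ∝ Z^1 · n^-1; with Z fixed, v ∝ n^-1.
v(n=6)/v(n=2) = (6/2)^-1 = 1/3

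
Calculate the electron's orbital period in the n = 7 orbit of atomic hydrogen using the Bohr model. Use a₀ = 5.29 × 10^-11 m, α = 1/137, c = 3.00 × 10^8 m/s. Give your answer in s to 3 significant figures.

5.21 × 10^-14 s

r = n²a₀/Z = 7²·5.29 × 10^-11/1 = 2.59 × 10^-9 m
v = Zαc/n = 1·0.00730·3.00 × 10^8/7 = 3.13 × 10^5 m/s
T = 2πr/v = 5.21 × 10^-14 s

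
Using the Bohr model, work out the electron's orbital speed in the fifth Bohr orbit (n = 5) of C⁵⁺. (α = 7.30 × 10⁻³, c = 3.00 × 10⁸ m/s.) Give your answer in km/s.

v_n = Zαc/n = 6 × 0.00730 × 3.00 × 10⁸ / 5
    = 2630 km/s

2630 km/s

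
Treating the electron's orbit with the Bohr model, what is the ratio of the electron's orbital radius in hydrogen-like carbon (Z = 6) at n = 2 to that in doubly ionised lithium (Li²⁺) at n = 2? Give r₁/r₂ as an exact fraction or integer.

r ∝ Z^-1 · n^2
r₁/r₂ = (6/3)^-1 · (2/2)^2 = 1/2

1/2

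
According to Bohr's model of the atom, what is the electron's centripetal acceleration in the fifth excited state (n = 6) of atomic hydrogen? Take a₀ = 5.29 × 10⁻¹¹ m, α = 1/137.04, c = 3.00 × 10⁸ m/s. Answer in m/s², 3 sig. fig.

r = n²a₀/Z = 1.90 × 10⁻⁹ m, v = Zαc/n = 3.65 × 10⁵ m/s
a = v²/r = (3.65 × 10⁵)² / 1.90 × 10⁻⁹ = 6.99 × 10¹⁹ m/s²

6.99 × 10¹⁹ m/s²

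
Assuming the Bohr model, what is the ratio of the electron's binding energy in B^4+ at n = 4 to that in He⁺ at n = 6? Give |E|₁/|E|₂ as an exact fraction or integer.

225/16

|E| ∝ Z^2 · n^-2
|E|₁/|E|₂ = (5/2)^2 · (4/6)^-2 = 225/16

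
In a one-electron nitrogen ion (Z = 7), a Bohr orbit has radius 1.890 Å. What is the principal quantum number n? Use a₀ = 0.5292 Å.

5

r_n = n²a₀/Z ⇒ n² = rZ/a₀ = 1.890 × 7 / 0.5292 ≈ 25.00
n = 5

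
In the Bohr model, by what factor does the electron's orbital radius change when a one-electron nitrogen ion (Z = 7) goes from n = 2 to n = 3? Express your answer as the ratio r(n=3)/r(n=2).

9/4

r ∝ Z^-1 · n^2; with Z fixed, r ∝ n^2.
r(n=3)/r(n=2) = (3/2)^2 = 9/4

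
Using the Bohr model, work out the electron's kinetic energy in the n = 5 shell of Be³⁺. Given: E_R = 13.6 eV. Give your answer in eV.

8.70 eV

For a Coulomb orbit the virial theorem gives K = −E_n.
E_n = −E_R·Z²/n², so K = E_R·Z²/n² = 13.6 × 4²/5² = 8.70 eV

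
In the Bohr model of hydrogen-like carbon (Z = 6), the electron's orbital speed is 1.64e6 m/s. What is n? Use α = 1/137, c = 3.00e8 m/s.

8

v_n = Zαc/n ⇒ n = Zαc/v = 6 × 0.00730 × 3.00e8 / 1.64e6 ≈ 8.01
n = 8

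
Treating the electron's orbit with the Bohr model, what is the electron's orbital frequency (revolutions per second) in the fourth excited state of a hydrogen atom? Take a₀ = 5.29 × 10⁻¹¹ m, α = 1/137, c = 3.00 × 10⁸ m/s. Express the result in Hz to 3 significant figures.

r = n²a₀/Z = 1.32 × 10⁻⁹ m, v = Zαc/n = 4.38 × 10⁵ m/s
f = v/(2πr) = 5.27 × 10¹³ Hz

5.27 × 10¹³ Hz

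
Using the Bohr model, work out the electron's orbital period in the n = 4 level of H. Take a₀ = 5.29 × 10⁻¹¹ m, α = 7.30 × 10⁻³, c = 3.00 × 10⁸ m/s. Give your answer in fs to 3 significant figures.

9.71 fs

r = n²a₀/Z = 4²·5.29 × 10⁻¹¹/1 = 8.46 × 10⁻¹⁰ m
v = Zαc/n = 1·0.00730·3.00 × 10⁸/4 = 5.47 × 10⁵ m/s
T = 2πr/v = 9.71 × 10⁻¹⁵ s = 9.71 fs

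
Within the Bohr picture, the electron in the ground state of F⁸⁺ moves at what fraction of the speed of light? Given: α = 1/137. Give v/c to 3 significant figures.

0.0657

v_n = Zαc/n, so v/c = Zα/n = 9 × 0.00730 / 1 = 0.0657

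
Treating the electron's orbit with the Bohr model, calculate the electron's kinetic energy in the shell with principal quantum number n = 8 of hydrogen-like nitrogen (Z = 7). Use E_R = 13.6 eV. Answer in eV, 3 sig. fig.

For a Coulomb orbit the virial theorem gives K = −E_n.
E_n = −E_R·Z²/n², so K = E_R·Z²/n² = 13.6 × 7²/8² = 10.4 eV

10.4 eV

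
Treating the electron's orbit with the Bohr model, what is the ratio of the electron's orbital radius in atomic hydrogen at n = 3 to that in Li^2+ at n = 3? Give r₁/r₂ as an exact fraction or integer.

3

r ∝ Z^-1 · n^2
r₁/r₂ = (1/3)^-1 · (3/3)^2 = 3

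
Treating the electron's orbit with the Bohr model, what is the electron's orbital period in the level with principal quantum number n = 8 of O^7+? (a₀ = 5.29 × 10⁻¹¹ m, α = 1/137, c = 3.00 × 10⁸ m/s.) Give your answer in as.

r = n²a₀/Z = 8²·5.29 × 10⁻¹¹/8 = 4.23 × 10⁻¹⁰ m
v = Zαc/n = 8·0.00730·3.00 × 10⁸/8 = 2.19 × 10⁶ m/s
T = 2πr/v = 1.21 × 10⁻¹⁵ s = 1210 as

1210 as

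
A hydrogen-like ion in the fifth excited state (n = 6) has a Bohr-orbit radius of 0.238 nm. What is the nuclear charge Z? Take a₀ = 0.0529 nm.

8

r_n = n²a₀/Z ⇒ Z = n²a₀/r = 6² × 0.0529 / 0.238 ≈ 8.00
Z = 8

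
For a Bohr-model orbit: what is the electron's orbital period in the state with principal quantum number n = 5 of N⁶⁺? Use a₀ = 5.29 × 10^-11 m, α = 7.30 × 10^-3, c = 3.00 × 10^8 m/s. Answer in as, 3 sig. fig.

r = n²a₀/Z = 5²·5.29 × 10^-11/7 = 1.89 × 10^-10 m
v = Zαc/n = 7·0.00730·3.00 × 10^8/5 = 3.07 × 10^6 m/s
T = 2πr/v = 3.87 × 10^-16 s = 387 as

387 as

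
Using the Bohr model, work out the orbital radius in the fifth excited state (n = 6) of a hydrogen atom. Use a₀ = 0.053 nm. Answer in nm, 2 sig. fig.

1.9 nm

r_n = n²a₀/Z = 6² × 0.053 / 1
    = 36 × 0.053 / 1 = 1.9 nm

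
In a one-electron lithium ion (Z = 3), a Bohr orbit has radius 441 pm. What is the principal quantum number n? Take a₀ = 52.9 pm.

r_n = n²a₀/Z ⇒ n² = rZ/a₀ = 441 × 3 / 52.9 ≈ 25.01
n = 5

5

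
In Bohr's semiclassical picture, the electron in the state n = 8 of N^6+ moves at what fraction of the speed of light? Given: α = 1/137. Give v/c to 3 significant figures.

0.00639

v_n = Zαc/n, so v/c = Zα/n = 7 × 0.00730 / 8 = 0.00639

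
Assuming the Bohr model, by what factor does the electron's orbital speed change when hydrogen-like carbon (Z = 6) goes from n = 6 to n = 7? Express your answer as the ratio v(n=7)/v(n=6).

6/7

v ∝ Z^1 · n^-1; with Z fixed, v ∝ n^-1.
v(n=7)/v(n=6) = (7/6)^-1 = 6/7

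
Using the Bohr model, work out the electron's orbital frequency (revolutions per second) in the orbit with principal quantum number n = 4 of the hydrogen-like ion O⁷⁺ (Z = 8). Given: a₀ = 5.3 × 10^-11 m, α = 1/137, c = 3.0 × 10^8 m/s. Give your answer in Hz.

6.6 × 10^15 Hz

r = n²a₀/Z = 1.1 × 10^-10 m, v = Zαc/n = 4.4 × 10^6 m/s
f = v/(2πr) = 6.6 × 10^15 Hz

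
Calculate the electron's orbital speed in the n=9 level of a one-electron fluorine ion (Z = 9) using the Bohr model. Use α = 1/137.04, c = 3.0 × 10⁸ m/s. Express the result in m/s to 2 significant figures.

v_n = Zαc/n = 9 × 0.0073 × 3.0 × 10⁸ / 9
    = 2.2 × 10⁶ m/s

2.2 × 10⁶ m/s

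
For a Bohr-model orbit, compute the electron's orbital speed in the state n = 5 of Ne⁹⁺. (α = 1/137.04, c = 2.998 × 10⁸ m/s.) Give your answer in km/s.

4375 km/s

v_n = Zαc/n = 10 × 0.007297 × 2.998 × 10⁸ / 5
    = 4375 km/s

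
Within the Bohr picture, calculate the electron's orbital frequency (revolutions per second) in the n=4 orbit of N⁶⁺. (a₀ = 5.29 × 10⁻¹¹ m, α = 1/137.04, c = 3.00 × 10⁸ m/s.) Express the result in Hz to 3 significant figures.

5.04 × 10¹⁵ Hz

r = n²a₀/Z = 1.21 × 10⁻¹⁰ m, v = Zαc/n = 3.83 × 10⁶ m/s
f = v/(2πr) = 5.04 × 10¹⁵ Hz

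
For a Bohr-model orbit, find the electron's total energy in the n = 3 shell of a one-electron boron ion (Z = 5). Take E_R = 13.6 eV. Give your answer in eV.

-37.8 eV

E_n = −E_R·Z²/n² = −13.6 × 5²/3² = -37.8 eV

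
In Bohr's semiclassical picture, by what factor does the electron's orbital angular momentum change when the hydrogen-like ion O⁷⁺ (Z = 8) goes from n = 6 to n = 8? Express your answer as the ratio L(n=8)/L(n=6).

L = nℏ depends only on n, so L ∝ n.
L(n=8)/L(n=6) = (8/6)^1 = 4/3

4/3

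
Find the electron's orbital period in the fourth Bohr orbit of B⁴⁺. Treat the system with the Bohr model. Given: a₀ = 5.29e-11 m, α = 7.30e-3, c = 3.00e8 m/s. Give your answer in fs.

0.389 fs

r = n²a₀/Z = 4²·5.29e-11/5 = 1.69e-10 m
v = Zαc/n = 5·0.00730·3.00e8/4 = 2.74e6 m/s
T = 2πr/v = 3.89e-16 s = 0.389 fs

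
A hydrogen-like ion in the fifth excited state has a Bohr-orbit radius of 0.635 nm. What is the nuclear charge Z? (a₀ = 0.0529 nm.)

r_n = n²a₀/Z ⇒ Z = n²a₀/r = 6² × 0.0529 / 0.635 ≈ 3.00
Z = 3

3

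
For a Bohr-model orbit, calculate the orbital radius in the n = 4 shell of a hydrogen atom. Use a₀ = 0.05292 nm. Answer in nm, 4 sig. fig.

0.8467 nm

r_n = n²a₀/Z = 4² × 0.05292 / 1
    = 16 × 0.05292 / 1 = 0.8467 nm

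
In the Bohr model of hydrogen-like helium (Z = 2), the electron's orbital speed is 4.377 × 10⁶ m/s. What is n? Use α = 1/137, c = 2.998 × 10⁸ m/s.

1

v_n = Zαc/n ⇒ n = Zαc/v = 2 × 0.007299 × 2.998 × 10⁸ / 4.377 × 10⁶ ≈ 1.00
n = 1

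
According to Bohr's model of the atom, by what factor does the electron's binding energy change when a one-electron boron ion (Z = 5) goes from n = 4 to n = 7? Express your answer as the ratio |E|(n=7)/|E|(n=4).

16/49

|E| ∝ Z^2 · n^-2; with Z fixed, |E| ∝ n^-2.
|E|(n=7)/|E|(n=4) = (7/4)^-2 = 16/49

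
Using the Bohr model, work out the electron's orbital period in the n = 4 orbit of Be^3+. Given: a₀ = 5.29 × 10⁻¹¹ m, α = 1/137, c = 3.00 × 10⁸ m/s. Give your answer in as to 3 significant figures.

r = n²a₀/Z = 4²·5.29 × 10⁻¹¹/4 = 2.12 × 10⁻¹⁰ m
v = Zαc/n = 4·0.00730·3.00 × 10⁸/4 = 2.19 × 10⁶ m/s
T = 2πr/v = 6.07 × 10⁻¹⁶ s = 607 as

607 as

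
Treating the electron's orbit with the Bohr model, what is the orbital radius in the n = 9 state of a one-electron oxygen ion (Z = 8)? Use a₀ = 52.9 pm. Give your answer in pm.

536 pm

r_n = n²a₀/Z = 9² × 52.9 / 8
    = 81 × 52.9 / 8 = 536 pm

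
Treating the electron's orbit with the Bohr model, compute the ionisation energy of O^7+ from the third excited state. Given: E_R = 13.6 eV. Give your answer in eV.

E_n = −E_R·Z²/n² = −13.6 × 8²/4² eV = -54.4 eV
Ionisation energy = −E_n = 54.4 eV

54.4 eV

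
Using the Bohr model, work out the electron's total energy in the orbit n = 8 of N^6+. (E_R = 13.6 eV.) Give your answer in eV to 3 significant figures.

-10.4 eV

E_n = −E_R·Z²/n² = −13.6 × 7²/8² = -10.4 eV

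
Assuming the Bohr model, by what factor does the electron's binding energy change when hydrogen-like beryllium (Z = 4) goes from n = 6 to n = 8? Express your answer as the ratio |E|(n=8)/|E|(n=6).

9/16

|E| ∝ Z^2 · n^-2; with Z fixed, |E| ∝ n^-2.
|E|(n=8)/|E|(n=6) = (8/6)^-2 = 9/16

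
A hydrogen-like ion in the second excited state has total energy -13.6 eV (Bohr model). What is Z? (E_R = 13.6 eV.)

3

E_n = −E_R Z²/n² ⇒ Z² = −E_n n²/E_R = 13.6 × 3² / 13.6 ≈ 9.00
Z = 3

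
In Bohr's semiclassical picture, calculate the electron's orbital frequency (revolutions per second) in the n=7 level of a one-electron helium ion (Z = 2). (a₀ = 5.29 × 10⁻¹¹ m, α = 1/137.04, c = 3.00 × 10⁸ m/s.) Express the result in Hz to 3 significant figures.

r = n²a₀/Z = 1.30 × 10⁻⁹ m, v = Zαc/n = 6.25 × 10⁵ m/s
f = v/(2πr) = 7.68 × 10¹³ Hz

7.68 × 10¹³ Hz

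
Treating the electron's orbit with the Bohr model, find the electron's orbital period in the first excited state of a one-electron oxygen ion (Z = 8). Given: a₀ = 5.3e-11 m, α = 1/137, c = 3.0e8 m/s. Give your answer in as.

19 as

r = n²a₀/Z = 2²·5.3e-11/8 = 2.6e-11 m
v = Zαc/n = 8·0.0073·3.0e8/2 = 8.8e6 m/s
T = 2πr/v = 1.9e-17 s = 19 as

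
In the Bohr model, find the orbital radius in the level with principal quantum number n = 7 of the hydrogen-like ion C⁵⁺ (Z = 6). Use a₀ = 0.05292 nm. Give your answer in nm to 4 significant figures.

r_n = n²a₀/Z = 7² × 0.05292 / 6
    = 49 × 0.05292 / 6 = 0.4322 nm

0.4322 nm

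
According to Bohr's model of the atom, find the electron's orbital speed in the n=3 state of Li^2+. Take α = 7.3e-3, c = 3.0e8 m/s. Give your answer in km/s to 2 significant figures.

2200 km/s

v_n = Zαc/n = 3 × 0.0073 × 3.0e8 / 3
    = 2200 km/s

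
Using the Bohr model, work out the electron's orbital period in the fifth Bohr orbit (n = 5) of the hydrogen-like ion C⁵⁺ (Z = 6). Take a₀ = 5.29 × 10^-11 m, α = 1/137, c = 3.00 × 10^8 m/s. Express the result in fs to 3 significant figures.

r = n²a₀/Z = 5²·5.29 × 10^-11/6 = 2.20 × 10^-10 m
v = Zαc/n = 6·0.00730·3.00 × 10^8/5 = 2.63 × 10^6 m/s
T = 2πr/v = 5.27 × 10^-16 s = 0.527 fs

0.527 fs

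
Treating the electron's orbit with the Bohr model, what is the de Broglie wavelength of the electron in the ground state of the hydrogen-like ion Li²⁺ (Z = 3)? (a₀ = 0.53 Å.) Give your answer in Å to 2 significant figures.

The Bohr quantisation condition is nλ = 2πr_n.
r_n = n²a₀/Z = 0.18 Å
λ = 2πr_n/n = 2π·0.18/1 = 1.1 Å

1.1 Å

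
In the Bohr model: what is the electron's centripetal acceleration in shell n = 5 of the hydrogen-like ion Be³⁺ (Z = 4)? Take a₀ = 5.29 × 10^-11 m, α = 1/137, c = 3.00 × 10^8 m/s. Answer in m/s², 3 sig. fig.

r = n²a₀/Z = 3.31 × 10^-10 m, v = Zαc/n = 1.75 × 10^6 m/s
a = v²/r = (1.75 × 10^6)² / 3.31 × 10^-10 = 9.28 × 10^21 m/s²

9.28 × 10^21 m/s²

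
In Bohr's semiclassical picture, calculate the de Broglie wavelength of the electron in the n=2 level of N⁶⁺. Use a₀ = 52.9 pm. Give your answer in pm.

95.0 pm

The Bohr quantisation condition is nλ = 2πr_n.
r_n = n²a₀/Z = 30.2 pm
λ = 2πr_n/n = 2π·30.2/2 = 95.0 pm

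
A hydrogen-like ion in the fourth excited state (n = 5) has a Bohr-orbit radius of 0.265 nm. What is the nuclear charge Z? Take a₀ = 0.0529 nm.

5

r_n = n²a₀/Z ⇒ Z = n²a₀/r = 5² × 0.0529 / 0.265 ≈ 4.99
Z = 5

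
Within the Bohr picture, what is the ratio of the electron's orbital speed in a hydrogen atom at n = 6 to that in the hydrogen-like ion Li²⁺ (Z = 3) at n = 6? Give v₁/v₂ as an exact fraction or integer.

v ∝ Z^1 · n^-1
v₁/v₂ = (1/3)^1 · (6/6)^-1 = 1/3

1/3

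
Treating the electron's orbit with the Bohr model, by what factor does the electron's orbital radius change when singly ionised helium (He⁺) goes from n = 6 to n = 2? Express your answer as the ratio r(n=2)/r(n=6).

1/9

r ∝ Z^-1 · n^2; with Z fixed, r ∝ n^2.
r(n=2)/r(n=6) = (2/6)^2 = 1/9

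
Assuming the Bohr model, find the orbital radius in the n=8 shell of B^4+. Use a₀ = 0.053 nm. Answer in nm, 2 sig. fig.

r_n = n²a₀/Z = 8² × 0.053 / 5
    = 64 × 0.053 / 5 = 0.68 nm

0.68 nm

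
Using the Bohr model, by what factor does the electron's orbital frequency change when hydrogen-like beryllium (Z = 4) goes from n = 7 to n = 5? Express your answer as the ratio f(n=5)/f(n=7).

f ∝ Z^2 · n^-3; with Z fixed, f ∝ n^-3.
f(n=5)/f(n=7) = (5/7)^-3 = 343/125

343/125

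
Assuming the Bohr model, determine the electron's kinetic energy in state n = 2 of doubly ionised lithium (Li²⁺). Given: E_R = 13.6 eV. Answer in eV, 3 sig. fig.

30.6 eV

For a Coulomb orbit the virial theorem gives K = −E_n.
E_n = −E_R·Z²/n², so K = E_R·Z²/n² = 13.6 × 3²/2² = 30.6 eV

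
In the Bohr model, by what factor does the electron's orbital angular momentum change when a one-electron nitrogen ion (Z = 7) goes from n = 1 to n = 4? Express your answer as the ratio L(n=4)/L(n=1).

L = nℏ depends only on n, so L ∝ n.
L(n=4)/L(n=1) = (4/1)^1 = 4

4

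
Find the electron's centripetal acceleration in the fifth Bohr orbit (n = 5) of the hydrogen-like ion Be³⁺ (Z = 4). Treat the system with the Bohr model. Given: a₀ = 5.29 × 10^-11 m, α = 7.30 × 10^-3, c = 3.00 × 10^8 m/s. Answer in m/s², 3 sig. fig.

r = n²a₀/Z = 3.31 × 10^-10 m, v = Zαc/n = 1.75 × 10^6 m/s
a = v²/r = (1.75 × 10^6)² / 3.31 × 10^-10 = 9.28 × 10^21 m/s²

9.28 × 10^21 m/s²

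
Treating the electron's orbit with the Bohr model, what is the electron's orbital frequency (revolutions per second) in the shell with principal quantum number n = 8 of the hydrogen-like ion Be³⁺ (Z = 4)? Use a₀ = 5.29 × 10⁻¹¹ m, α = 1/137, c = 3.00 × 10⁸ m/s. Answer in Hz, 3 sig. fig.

r = n²a₀/Z = 8.46 × 10⁻¹⁰ m, v = Zαc/n = 1.09 × 10⁶ m/s
f = v/(2πr) = 2.06 × 10¹⁴ Hz

2.06 × 10¹⁴ Hz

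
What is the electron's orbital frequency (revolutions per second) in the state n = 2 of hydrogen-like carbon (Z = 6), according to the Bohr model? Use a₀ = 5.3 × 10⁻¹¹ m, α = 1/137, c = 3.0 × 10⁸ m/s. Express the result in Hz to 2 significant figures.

3.0 × 10¹⁶ Hz

r = n²a₀/Z = 3.5 × 10⁻¹¹ m, v = Zαc/n = 6.6 × 10⁶ m/s
f = v/(2πr) = 3.0 × 10¹⁶ Hz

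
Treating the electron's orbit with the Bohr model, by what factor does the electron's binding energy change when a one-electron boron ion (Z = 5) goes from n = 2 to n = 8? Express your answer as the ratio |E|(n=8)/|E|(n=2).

1/16

|E| ∝ Z^2 · n^-2; with Z fixed, |E| ∝ n^-2.
|E|(n=8)/|E|(n=2) = (8/2)^-2 = 1/16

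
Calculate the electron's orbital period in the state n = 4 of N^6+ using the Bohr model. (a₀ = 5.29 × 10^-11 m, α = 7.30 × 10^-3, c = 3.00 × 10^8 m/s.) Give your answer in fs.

r = n²a₀/Z = 4²·5.29 × 10^-11/7 = 1.21 × 10^-10 m
v = Zαc/n = 7·0.00730·3.00 × 10^8/4 = 3.83 × 10^6 m/s
T = 2πr/v = 1.98 × 10^-16 s = 0.198 fs

0.198 fs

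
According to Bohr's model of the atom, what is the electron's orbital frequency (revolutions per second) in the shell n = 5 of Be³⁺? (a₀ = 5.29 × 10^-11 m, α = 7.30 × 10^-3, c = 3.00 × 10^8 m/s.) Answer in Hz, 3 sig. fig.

8.43 × 10^14 Hz

r = n²a₀/Z = 3.31 × 10^-10 m, v = Zαc/n = 1.75 × 10^6 m/s
f = v/(2πr) = 8.43 × 10^14 Hz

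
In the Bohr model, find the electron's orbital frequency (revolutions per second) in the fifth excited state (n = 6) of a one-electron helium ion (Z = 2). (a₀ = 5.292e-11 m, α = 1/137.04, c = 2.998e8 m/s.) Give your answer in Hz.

r = n²a₀/Z = 9.526e-10 m, v = Zαc/n = 7.292e5 m/s
f = v/(2πr) = 1.218e14 Hz

1.218e14 Hz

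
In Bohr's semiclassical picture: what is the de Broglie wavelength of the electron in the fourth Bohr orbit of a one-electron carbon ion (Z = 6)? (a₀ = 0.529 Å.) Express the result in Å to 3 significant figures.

The Bohr quantisation condition is nλ = 2πr_n.
r_n = n²a₀/Z = 1.41 Å
λ = 2πr_n/n = 2π·1.41/4 = 2.22 Å

2.22 Å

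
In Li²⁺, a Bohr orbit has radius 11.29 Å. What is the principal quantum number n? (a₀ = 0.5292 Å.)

r_n = n²a₀/Z ⇒ n² = rZ/a₀ = 11.29 × 3 / 0.5292 ≈ 64.00
n = 8

8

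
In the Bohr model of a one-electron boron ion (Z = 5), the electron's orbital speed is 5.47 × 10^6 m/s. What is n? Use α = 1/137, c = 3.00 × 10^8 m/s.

v_n = Zαc/n ⇒ n = Zαc/v = 5 × 0.00730 × 3.00 × 10^8 / 5.47 × 10^6 ≈ 2.00
n = 2

2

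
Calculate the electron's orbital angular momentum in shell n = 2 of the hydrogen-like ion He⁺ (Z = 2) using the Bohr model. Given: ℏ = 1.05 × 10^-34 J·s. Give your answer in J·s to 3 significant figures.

2.10 × 10^-34 J·s

L_n = nℏ = 2 × 1.05 × 10^-34 = 2.10 × 10^-34 J·s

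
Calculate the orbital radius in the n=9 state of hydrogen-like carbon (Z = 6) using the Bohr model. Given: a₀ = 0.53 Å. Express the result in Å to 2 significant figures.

7.2 Å

r_n = n²a₀/Z = 9² × 0.53 / 6
    = 81 × 0.53 / 6 = 7.2 Å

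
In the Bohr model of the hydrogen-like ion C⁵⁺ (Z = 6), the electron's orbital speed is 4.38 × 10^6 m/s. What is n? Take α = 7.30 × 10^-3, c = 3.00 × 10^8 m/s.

3

v_n = Zαc/n ⇒ n = Zαc/v = 6 × 0.00730 × 3.00 × 10^8 / 4.38 × 10^6 ≈ 3.00
n = 3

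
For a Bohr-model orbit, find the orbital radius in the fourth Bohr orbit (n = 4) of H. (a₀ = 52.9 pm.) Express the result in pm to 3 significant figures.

r_n = n²a₀/Z = 4² × 52.9 / 1
    = 16 × 52.9 / 1 = 846 pm

846 pm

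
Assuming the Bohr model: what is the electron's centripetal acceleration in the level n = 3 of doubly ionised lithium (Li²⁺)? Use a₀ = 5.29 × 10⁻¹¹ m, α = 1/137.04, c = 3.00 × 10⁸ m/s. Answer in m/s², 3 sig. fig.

r = n²a₀/Z = 1.59 × 10⁻¹⁰ m, v = Zαc/n = 2.19 × 10⁶ m/s
a = v²/r = (2.19 × 10⁶)² / 1.59 × 10⁻¹⁰ = 3.02 × 10²² m/s²

3.02 × 10²² m/s²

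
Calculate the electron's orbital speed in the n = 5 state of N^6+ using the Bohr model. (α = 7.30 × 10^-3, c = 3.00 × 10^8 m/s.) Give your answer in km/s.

v_n = Zαc/n = 7 × 0.00730 × 3.00 × 10^8 / 5
    = 3070 km/s

3070 km/s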